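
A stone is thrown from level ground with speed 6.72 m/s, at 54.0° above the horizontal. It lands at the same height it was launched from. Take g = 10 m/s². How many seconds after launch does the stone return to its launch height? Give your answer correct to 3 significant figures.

1.09 s

Vertical component: v_y = 6.72 sin 54.0° = 5.437 m/s.
For a projectile landing at launch height, time of flight is t = 2 v_y / g = 2 × 5.437 / 10 = 1.09 s.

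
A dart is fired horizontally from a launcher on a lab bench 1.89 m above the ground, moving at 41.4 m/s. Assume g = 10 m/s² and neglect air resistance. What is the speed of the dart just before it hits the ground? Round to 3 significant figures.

Fall time: t = √(2 × 1.89 / 10) = 0.6148 s.
At impact: v_x = 41.4 m/s (unchanged), v_y = g t = 10 × 0.6148 = 6.148 m/s.
Speed = √(v_x² + v_y²) = √(1714 + 37.80) = 41.9 m/s.

41.9 m/s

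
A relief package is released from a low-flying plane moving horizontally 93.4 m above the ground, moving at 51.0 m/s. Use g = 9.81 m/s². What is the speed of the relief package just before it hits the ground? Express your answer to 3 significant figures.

Fall time: t = √(2 × 93.4 / 9.81) = 4.364 s.
At impact: v_x = 51.0 m/s (unchanged), v_y = g t = 9.81 × 4.364 = 42.81 m/s.
Speed = √(v_x² + v_y²) = √(2601 + 1833) = 66.6 m/s.

66.6 m/s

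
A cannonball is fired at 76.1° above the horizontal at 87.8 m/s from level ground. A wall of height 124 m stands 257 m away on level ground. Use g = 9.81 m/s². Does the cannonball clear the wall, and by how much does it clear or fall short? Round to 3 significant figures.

v_x = 87.8 cos 76.1° = 21.09 m/s; v_y0 = 87.8 sin 76.1° = 85.23 m/s.
Time to reach the wall: t = 257 / 21.09 = 12.19 s.
Height at that point: y = 85.23×12.19 − 4.905×12.19² = 310.1 m.
That is 310.1 − 124 = 186 m above the top of the wall, so the cannonball clears it.

Yes — it clears the wall by 186 m.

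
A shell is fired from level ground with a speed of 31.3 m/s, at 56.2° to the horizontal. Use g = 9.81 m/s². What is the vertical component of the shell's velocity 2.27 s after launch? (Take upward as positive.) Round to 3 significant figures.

3.74 m/s

Initial vertical component: v_y0 = 31.3 sin 56.2° = 26.01 m/s.
v_y(t) = v_y0 − g t = 26.01 − 9.81 × 2.27 = 3.74 m/s.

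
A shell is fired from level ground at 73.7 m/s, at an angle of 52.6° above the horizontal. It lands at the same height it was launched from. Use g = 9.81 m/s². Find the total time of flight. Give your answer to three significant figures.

Vertical component: v_y = 73.7 sin 52.6° = 58.55 m/s.
For a projectile landing at launch height, time of flight is t = 2 v_y / g = 2 × 58.55 / 9.81 = 11.9 s.

11.9 s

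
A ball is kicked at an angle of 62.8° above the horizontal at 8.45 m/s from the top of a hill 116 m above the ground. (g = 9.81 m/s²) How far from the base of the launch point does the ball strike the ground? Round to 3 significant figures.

Components: v_x = 8.45 cos 62.8° = 3.862 m/s, v_y = 8.45 sin 62.8° = 7.516 m/s.
Vertical: 0 = 116 + 7.516 t − ½(9.81) t² ⇒ 4.905 t² − 7.516 t − 116 = 0.
t = [7.516 + √(56.49 + 2276)] / 9.810 = 5.689 s.
Horizontal: R = v_x · t = 3.862 × 5.689 = 22.0 m.

22.0 m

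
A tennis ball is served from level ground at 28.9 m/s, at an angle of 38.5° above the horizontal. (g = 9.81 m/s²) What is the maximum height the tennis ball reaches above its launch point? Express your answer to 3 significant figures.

16.5 m

Vertical component of launch velocity: v_y = 28.9 sin 38.5° = 17.99 m/s.
At the highest point the vertical velocity is zero, so v_y² = 2 g h_max.
h_max = (17.99)² / (2 × 9.81) = 323.6 / 19.62 = 16.5 m.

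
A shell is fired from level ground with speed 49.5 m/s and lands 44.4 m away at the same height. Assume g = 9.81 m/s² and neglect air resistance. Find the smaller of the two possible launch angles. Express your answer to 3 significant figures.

5.12°

Level-ground range: R = v₀² sin(2θ)/g ⇒ sin 2θ = R g / v₀² = 44.4×9.81/49.5² = 0.1778.
2θ = arcsin(0.1778) = 10.24° or 180° − 10.24° = 169.76°.
So θ = 5.12° or θ = 84.9°.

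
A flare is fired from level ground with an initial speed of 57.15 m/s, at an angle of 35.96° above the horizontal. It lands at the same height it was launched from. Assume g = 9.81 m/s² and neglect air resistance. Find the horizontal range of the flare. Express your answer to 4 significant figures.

Components: v_x = 57.15 cos 35.96° = 46.259 m/s, v_y = 57.15 sin 35.96° = 33.560 m/s.
Time of flight (same landing height): t = 2 v_y / g = 2 × 33.560 / 9.81 = 6.8420 s.
Range: R = v_x · t = 46.259 × 6.8420 = 316.5 m.

316.5 m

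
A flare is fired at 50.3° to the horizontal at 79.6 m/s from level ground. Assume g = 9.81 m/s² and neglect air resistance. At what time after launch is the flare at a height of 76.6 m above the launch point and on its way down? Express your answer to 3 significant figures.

11.1 s

v_y0 = 79.6 sin 50.3° = 61.24 m/s.
Set y = v_y0 t − ½ g t² = 76.6: 4.905 t² − 61.24 t + 76.6 = 0.
t = [61.24 ± √(3750 − 1503)] / 9.81 = (61.24 ± 47.40) / 9.81, giving t = 1.41 s or t = 11.1 s.
On the way down corresponds to the larger root: t = 11.1 s.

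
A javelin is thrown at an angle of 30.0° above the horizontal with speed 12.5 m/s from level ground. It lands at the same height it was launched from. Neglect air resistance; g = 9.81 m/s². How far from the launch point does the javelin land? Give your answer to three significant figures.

13.8 m

For level ground, R = v₀² sin(2θ) / g.
sin(2 × 30.0°) = sin 60.00° = 0.8660.
R = (12.5)² × 0.8660 / 9.81 = 13.8 m.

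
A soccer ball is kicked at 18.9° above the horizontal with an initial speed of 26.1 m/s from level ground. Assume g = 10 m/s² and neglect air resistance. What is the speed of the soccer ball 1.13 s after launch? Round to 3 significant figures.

24.9 m/s

v_x = 26.1 cos 18.9° = 24.69 m/s (constant).
v_y(t) = 26.1 sin 18.9° − g t = 8.454 − 10 × 1.13 = -2.846 m/s.
Speed = √(v_x² + v_y²) = √(609.6 + 8.100) = 24.9 m/s.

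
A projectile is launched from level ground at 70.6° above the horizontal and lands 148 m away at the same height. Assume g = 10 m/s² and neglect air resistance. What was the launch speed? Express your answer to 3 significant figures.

On level ground, R = v₀² sin(2θ) / g, so v₀ = √(R g / sin 2θ).
sin(2 × 70.6°) = 0.6266.
v₀ = √(148 × 10 / 0.6266) = √2362 = 48.6 m/s.

48.6 m/s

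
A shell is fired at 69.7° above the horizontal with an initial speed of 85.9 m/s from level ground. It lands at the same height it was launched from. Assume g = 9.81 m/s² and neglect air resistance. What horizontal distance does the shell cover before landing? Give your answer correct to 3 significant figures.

Components: v_x = 85.9 cos 69.7° = 29.80 m/s, v_y = 85.9 sin 69.7° = 80.56 m/s.
Time of flight (same landing height): t = 2 v_y / g = 2 × 80.56 / 9.81 = 16.42 s.
Range: R = v_x · t = 29.80 × 16.42 = 489 m.

489 m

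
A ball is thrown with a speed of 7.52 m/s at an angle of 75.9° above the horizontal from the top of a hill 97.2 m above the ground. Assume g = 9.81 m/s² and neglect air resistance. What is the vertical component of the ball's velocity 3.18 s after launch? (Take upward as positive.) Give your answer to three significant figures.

Initial vertical component: v_y0 = 7.52 sin 75.9° = 7.293 m/s.
v_y(t) = v_y0 − g t = 7.293 − 9.81 × 3.18 = -23.9 m/s.

-23.9 m/s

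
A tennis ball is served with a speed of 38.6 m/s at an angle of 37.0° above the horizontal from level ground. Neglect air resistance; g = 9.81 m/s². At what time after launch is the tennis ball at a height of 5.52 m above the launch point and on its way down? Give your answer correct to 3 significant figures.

v_y0 = 38.6 sin 37.0° = 23.23 m/s.
Set y = v_y0 t − ½ g t² = 5.52: 4.905 t² − 23.23 t + 5.52 = 0.
t = [23.23 ± √(539.6 − 108.3)] / 9.81 = (23.23 ± 20.77) / 9.81, giving t = 0.251 s or t = 4.49 s.
On the way down corresponds to the larger root: t = 4.49 s.

4.49 s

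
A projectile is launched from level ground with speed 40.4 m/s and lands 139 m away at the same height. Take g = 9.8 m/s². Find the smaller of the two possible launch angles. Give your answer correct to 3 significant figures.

28.3°

Level-ground range: R = v₀² sin(2θ)/g ⇒ sin 2θ = R g / v₀² = 139×9.8/40.4² = 0.8346.
2θ = arcsin(0.8346) = 56.57° or 180° − 56.57° = 123.43°.
So θ = 28.3° or θ = 61.7°.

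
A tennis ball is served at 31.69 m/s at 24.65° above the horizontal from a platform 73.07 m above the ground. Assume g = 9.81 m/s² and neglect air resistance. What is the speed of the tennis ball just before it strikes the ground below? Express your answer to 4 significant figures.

v_x = 31.69 cos 24.65° = 28.802 m/s is unchanged throughout.
For the vertical component, v_y² = v_y0² + 2 g h = (13.217)² + 2×9.81×73.07 = 1608.3, so |v_y| = 40.104 m/s.
Impact speed = √(v_x² + v_y²) = √(829.56 + 1608.3) = 49.37 m/s.

49.37 m/s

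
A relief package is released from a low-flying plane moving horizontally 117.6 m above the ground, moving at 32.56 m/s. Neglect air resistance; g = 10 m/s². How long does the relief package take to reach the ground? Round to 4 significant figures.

4.850 s

The horizontal speed doesn't affect the fall. With v_y0 = 0, h = ½ g t².
t = √(2 × 117.6 / 10) = √23.520 = 4.850 s.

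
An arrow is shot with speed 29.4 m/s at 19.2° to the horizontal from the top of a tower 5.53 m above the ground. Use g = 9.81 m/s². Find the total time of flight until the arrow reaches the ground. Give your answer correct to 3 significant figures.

Vertical component: v_y = 29.4 sin 19.2° = 9.669 m/s.
Taking up as positive with launch at y = 5.53 m, landing at y = 0: 0 = 5.53 + 9.669 t − ½(9.81) t².
Solving 4.905 t² − 9.669 t − 5.53 = 0 gives t = [9.669 + √(9.669² + 4·4.905·5.53)] / 9.810 = 2.43 s.

2.43 s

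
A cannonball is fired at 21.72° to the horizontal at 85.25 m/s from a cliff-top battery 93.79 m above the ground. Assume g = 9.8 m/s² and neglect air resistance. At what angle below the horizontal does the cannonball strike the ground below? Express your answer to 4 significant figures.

v_x = 85.25 cos 21.72° = 79.198 m/s.
At impact |v_y| = √(v_y0² + 2 g h) = √(31.549² + 2×9.8×93.79) = 53.232 m/s.
Angle below horizontal = arctan(|v_y| / v_x) = arctan(53.232 / 79.198) = 33.91°.

33.91°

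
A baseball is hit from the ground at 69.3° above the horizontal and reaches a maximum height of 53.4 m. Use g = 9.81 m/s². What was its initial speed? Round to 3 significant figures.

At maximum height v_y = 0, so (v₀ sin θ)² = 2 g H.
v₀ sin 69.3° = √(2 × 9.81 × 53.4) = 32.37 m/s.
v₀ = 32.37 / sin 69.3° = 32.37 / 0.9354 = 34.6 m/s.

34.6 m/s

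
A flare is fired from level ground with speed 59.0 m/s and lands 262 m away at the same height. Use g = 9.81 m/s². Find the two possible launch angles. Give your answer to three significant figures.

23.8° and 66.2°

Level-ground range: R = v₀² sin(2θ)/g ⇒ sin 2θ = R g / v₀² = 262×9.81/59.0² = 0.7384.
2θ = arcsin(0.7384) = 47.60° or 180° − 47.60° = 132.40°.
So θ = 23.8° or θ = 66.2°.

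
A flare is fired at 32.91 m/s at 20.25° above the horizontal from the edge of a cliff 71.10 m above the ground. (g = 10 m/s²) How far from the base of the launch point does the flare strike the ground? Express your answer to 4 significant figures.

Components: v_x = 32.91 cos 20.25° = 30.876 m/s, v_y = 32.91 sin 20.25° = 11.391 m/s.
Vertical: 0 = 71.10 + 11.391 t − ½(10) t² ⇒ 5.000 t² − 11.391 t − 71.10 = 0.
t = [11.391 + √(129.75 + 1422.0)] / 10.00 = 5.0783 s.
Horizontal: R = v_x · t = 30.876 × 5.0783 = 156.8 m.

156.8 m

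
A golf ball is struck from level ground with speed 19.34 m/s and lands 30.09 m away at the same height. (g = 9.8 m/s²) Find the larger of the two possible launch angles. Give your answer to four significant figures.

63.98°

Level-ground range: R = v₀² sin(2θ)/g ⇒ sin 2θ = R g / v₀² = 30.09×9.8/19.34² = 0.7884.
2θ = arcsin(0.7884) = 52.036° or 180° − 52.036° = 127.964°.
So θ = 26.02° or θ = 63.98°.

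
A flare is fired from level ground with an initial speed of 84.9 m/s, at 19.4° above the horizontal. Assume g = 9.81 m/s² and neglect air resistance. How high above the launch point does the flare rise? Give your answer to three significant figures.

40.5 m

Vertical component of launch velocity: v_y = 84.9 sin 19.4° = 28.20 m/s.
At the highest point the vertical velocity is zero, so v_y² = 2 g h_max.
h_max = (28.20)² / (2 × 9.81) = 795.2 / 19.62 = 40.5 m.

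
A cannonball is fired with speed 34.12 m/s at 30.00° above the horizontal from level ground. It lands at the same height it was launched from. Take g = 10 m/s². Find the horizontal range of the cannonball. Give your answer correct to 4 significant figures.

100.8 m

Components: v_x = 34.12 cos 30.00° = 29.549 m/s, v_y = 34.12 sin 30.00° = 17.060 m/s.
Time of flight (same landing height): t = 2 v_y / g = 2 × 17.060 / 10 = 3.4120 s.
Range: R = v_x · t = 29.549 × 3.4120 = 100.8 m.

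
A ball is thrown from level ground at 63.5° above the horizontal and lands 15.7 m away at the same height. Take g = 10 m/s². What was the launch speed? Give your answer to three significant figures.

On level ground, R = v₀² sin(2θ) / g, so v₀ = √(R g / sin 2θ).
sin(2 × 63.5°) = 0.7986.
v₀ = √(15.7 × 10 / 0.7986) = √196.6 = 14.0 m/s.

14.0 m/s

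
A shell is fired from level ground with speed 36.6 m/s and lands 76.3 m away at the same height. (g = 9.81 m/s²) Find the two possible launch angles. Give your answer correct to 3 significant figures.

17.0° and 73.0°

Level-ground range: R = v₀² sin(2θ)/g ⇒ sin 2θ = R g / v₀² = 76.3×9.81/36.6² = 0.5588.
2θ = arcsin(0.5588) = 33.97° or 180° − 33.97° = 146.03°.
So θ = 17.0° or θ = 73.0°.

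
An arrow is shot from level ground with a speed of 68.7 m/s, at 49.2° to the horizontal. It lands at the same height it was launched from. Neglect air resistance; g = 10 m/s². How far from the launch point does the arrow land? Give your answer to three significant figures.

Components: v_x = 68.7 cos 49.2° = 44.89 m/s, v_y = 68.7 sin 49.2° = 52.01 m/s.
Time of flight (same landing height): t = 2 v_y / g = 2 × 52.01 / 10 = 10.40 s.
Range: R = v_x · t = 44.89 × 10.40 = 467 m.

467 m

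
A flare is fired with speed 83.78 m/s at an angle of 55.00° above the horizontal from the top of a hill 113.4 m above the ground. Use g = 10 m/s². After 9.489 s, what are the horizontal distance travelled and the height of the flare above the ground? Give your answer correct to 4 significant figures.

x = 456.0 m, y = 314.4 m

v_x = 83.78 cos 55.00° = 48.054 m/s; v_y0 = 83.78 sin 55.00° = 68.629 m/s.
x = v_x t = 48.054 × 9.489 = 456.0 m.
y = 113.4 + v_y0 t − ½ g t² = 314.4 m.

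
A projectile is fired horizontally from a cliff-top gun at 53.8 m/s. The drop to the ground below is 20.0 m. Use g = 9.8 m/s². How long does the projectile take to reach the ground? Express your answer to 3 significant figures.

2.02 s

The horizontal speed doesn't affect the fall. With v_y0 = 0, h = ½ g t².
t = √(2 × 20.0 / 9.8) = √4.082 = 2.02 s.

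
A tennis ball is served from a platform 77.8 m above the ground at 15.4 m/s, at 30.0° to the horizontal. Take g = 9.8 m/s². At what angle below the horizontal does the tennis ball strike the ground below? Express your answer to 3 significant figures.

v_x = 15.4 cos 30.0° = 13.34 m/s.
At impact |v_y| = √(v_y0² + 2 g h) = √(7.700² + 2×9.8×77.8) = 39.80 m/s.
Angle below horizontal = arctan(|v_y| / v_x) = arctan(39.80 / 13.34) = 71.5°.

71.5°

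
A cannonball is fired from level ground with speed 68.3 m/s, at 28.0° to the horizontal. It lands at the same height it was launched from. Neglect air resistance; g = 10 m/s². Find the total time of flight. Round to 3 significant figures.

Vertical component: v_y = 68.3 sin 28.0° = 32.06 m/s.
For a projectile landing at launch height, time of flight is t = 2 v_y / g = 2 × 32.06 / 10 = 6.41 s.

6.41 s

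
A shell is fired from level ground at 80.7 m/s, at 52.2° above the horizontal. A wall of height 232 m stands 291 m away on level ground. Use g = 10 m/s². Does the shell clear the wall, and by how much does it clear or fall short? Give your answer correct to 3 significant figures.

v_x = 80.7 cos 52.2° = 49.46 m/s; v_y0 = 80.7 sin 52.2° = 63.77 m/s.
Time to reach the wall: t = 291 / 49.46 = 5.884 s.
Height at that point: y = 63.77×5.884 − 5.000×5.884² = 202.1 m.
That is 232 − 202.1 = 29.9 m below the top of the wall, so the shell does not clear it.

No — it falls 29.9 m short of clearing the wall.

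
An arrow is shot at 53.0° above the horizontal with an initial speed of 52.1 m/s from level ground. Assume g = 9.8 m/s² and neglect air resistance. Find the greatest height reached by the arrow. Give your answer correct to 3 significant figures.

Vertical component of launch velocity: v_y = 52.1 sin 53.0° = 41.61 m/s.
At the highest point the vertical velocity is zero, so v_y² = 2 g h_max.
h_max = (41.61)² / (2 × 9.8) = 1731 / 19.60 = 88.3 m.

88.3 m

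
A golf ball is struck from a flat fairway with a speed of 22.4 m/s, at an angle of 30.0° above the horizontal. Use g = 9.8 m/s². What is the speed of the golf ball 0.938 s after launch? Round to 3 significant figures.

19.5 m/s

v_x = 22.4 cos 30.0° = 19.40 m/s (constant).
v_y(t) = 22.4 sin 30.0° − g t = 11.20 − 9.8 × 0.938 = 2.008 m/s.
Speed = √(v_x² + v_y²) = √(376.4 + 4.032) = 19.5 m/s.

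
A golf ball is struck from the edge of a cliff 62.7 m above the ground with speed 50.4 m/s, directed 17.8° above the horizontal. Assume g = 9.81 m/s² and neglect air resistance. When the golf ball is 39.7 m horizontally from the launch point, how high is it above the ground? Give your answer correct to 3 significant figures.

v_x = 50.4 cos 17.8° = 47.99 m/s, v_y0 = 50.4 sin 17.8° = 15.41 m/s.
Time to reach x = 39.7 m: t = x / v_x = 39.7 / 47.99 = 0.8273 s.
y = 62.7 + v_y0 t − ½ g t² = 62.7 + 15.41×0.8273 − 4.905×0.8273² = 72.1 m.

72.1 m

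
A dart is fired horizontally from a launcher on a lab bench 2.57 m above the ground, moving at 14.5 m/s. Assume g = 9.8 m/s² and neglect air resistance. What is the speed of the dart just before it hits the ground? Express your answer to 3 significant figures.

16.1 m/s

Fall time: t = √(2 × 2.57 / 9.8) = 0.7242 s.
At impact: v_x = 14.5 m/s (unchanged), v_y = g t = 9.8 × 0.7242 = 7.097 m/s.
Speed = √(v_x² + v_y²) = √(210.2 + 50.37) = 16.1 m/s.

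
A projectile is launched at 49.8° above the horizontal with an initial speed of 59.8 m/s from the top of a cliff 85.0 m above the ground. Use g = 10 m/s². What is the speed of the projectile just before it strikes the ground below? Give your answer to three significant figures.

v_x = 59.8 cos 49.8° = 38.60 m/s is unchanged throughout.
For the vertical component, v_y² = v_y0² + 2 g h = (45.68)² + 2×10×85.0 = 3787, so |v_y| = 61.54 m/s.
Impact speed = √(v_x² + v_y²) = √(1490 + 3787) = 72.6 m/s.

72.6 m/s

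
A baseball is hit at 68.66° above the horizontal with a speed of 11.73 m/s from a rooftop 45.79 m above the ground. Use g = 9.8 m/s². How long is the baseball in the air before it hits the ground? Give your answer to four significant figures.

4.369 s

Vertical component: v_y = 11.73 sin 68.66° = 10.926 m/s.
Taking up as positive with launch at y = 45.79 m, landing at y = 0: 0 = 45.79 + 10.926 t − ½(9.8) t².
Solving 4.900 t² − 10.926 t − 45.79 = 0 gives t = [10.926 + √(10.926² + 4·4.900·45.79)] / 9.800 = 4.369 s.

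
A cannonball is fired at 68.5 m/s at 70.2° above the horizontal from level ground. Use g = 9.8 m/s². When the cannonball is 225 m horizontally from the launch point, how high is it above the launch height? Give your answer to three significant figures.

164 m

v_x = 68.5 cos 70.2° = 23.20 m/s, v_y0 = 68.5 sin 70.2° = 64.45 m/s.
Time to reach x = 225 m: t = x / v_x = 225 / 23.20 = 9.698 s.
y = v_y0 t − ½ g t² = 64.45×9.698 − 4.900×9.698² = 164 m.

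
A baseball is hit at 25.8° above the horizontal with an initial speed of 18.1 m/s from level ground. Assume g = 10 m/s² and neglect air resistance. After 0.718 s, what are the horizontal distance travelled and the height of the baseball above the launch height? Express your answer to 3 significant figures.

x = 11.7 m, y = 3.08 m

v_x = 18.1 cos 25.8° = 16.30 m/s; v_y0 = 18.1 sin 25.8° = 7.878 m/s.
x = v_x t = 16.30 × 0.718 = 11.7 m.
y = v_y0 t − ½ g t² = 7.878×0.718 − 5.000×0.718² = 3.08 m.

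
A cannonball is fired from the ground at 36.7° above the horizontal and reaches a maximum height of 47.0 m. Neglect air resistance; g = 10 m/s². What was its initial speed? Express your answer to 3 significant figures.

At maximum height v_y = 0, so (v₀ sin θ)² = 2 g H.
v₀ sin 36.7° = √(2 × 10 × 47.0) = 30.66 m/s.
v₀ = 30.66 / sin 36.7° = 30.66 / 0.5976 = 51.3 m/s.

51.3 m/s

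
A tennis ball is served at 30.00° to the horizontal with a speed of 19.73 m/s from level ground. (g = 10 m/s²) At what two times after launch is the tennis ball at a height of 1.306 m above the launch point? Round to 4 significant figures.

v_y0 = 19.73 sin 30.00° = 9.8650 m/s.
Set y = v_y0 t − ½ g t² = 1.306: 5.000 t² − 9.8650 t + 1.306 = 0.
t = [9.8650 ± √(97.318 − 26.120)] / 10 = (9.8650 ± 8.4379) / 10, giving t = 0.1427 s or t = 1.830 s.
So the tennis ball is at 1.306 m at t = 0.1427 s (rising) and t = 1.830 s (falling).

0.1427 s and 1.830 s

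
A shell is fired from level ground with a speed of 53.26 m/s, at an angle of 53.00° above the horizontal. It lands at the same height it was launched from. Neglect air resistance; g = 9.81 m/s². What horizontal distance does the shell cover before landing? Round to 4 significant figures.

For level ground, R = v₀² sin(2θ) / g.
sin(2 × 53.00°) = sin 106.00° = 0.9613.
R = (53.26)² × 0.9613 / 9.81 = 278.0 m.

278.0 m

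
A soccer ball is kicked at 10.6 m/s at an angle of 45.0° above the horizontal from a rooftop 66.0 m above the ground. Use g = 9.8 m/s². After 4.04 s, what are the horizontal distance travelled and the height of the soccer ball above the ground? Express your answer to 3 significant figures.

v_x = 10.6 cos 45.0° = 7.495 m/s; v_y0 = 10.6 sin 45.0° = 7.495 m/s.
x = v_x t = 7.495 × 4.04 = 30.3 m.
y = 66.0 + v_y0 t − ½ g t² = 16.3 m.

x = 30.3 m, y = 16.3 m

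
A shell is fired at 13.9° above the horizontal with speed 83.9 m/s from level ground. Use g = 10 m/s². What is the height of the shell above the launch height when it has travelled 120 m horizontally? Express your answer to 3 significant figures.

v_x = 83.9 cos 13.9° = 81.44 m/s, v_y0 = 83.9 sin 13.9° = 20.16 m/s.
Time to reach x = 120 m: t = x / v_x = 120 / 81.44 = 1.473 s.
y = v_y0 t − ½ g t² = 20.16×1.473 − 5.000×1.473² = 18.8 m.

18.8 m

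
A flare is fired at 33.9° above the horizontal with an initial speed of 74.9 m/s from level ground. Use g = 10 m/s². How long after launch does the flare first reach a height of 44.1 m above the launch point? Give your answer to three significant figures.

v_y0 = 74.9 sin 33.9° = 41.78 m/s.
Set y = v_y0 t − ½ g t² = 44.1: 5.000 t² − 41.78 t + 44.1 = 0.
t = [41.78 ± √(1746 − 882.0)] / 10 = (41.78 ± 29.39) / 10, giving t = 1.24 s or t = 7.12 s.
The flare is on the way up at the first time, so t = 1.24 s.

1.24 s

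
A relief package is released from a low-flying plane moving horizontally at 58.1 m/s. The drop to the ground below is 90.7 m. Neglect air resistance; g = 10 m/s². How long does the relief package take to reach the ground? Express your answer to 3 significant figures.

4.26 s

The horizontal speed doesn't affect the fall. With v_y0 = 0, h = ½ g t².
t = √(2 × 90.7 / 10) = √18.14 = 4.26 s.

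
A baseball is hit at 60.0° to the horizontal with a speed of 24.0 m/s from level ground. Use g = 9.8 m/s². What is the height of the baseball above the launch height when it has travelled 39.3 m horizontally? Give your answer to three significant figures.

15.5 m

v_x = 24.0 cos 60.0° = 12.00 m/s, v_y0 = 24.0 sin 60.0° = 20.78 m/s.
Time to reach x = 39.3 m: t = x / v_x = 39.3 / 12.00 = 3.275 s.
y = v_y0 t − ½ g t² = 20.78×3.275 − 4.900×3.275² = 15.5 m.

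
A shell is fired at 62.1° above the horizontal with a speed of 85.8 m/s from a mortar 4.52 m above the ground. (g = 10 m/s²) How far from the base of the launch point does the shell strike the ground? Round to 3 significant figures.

611 m

Components: v_x = 85.8 cos 62.1° = 40.15 m/s, v_y = 85.8 sin 62.1° = 75.83 m/s.
Vertical: 0 = 4.52 + 75.83 t − ½(10) t² ⇒ 5.000 t² − 75.83 t − 4.52 = 0.
t = [75.83 + √(5750 + 90.40)] / 10.00 = 15.23 s.
Horizontal: R = v_x · t = 40.15 × 15.23 = 611 m.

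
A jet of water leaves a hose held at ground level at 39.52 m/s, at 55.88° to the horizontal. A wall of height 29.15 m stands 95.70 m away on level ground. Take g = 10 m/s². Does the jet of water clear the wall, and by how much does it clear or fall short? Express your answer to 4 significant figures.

v_x = 39.52 cos 55.88° = 22.168 m/s; v_y0 = 39.52 sin 55.88° = 32.717 m/s.
Time to reach the wall: t = 95.70 / 22.168 = 4.3170 s.
Height at that point: y = 32.717×4.3170 − 5.000×4.3170² = 48.057 m.
That is 48.057 − 29.15 = 18.91 m above the top of the wall, so the jet of water clears it.

Yes — it clears the wall by 18.91 m.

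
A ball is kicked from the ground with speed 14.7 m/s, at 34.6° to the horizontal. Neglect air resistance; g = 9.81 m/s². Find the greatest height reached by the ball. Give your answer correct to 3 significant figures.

3.55 m

Vertical component of launch velocity: v_y = 14.7 sin 34.6° = 8.347 m/s.
At the highest point the vertical velocity is zero, so v_y² = 2 g h_max.
h_max = (8.347)² / (2 × 9.81) = 69.67 / 19.62 = 3.55 m.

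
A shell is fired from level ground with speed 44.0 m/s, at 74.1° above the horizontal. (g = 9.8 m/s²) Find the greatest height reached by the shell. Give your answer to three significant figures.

91.4 m

Vertical component of launch velocity: v_y = 44.0 sin 74.1° = 42.32 m/s.
At the highest point the vertical velocity is zero, so v_y² = 2 g h_max.
h_max = (42.32)² / (2 × 9.8) = 1791 / 19.60 = 91.4 m.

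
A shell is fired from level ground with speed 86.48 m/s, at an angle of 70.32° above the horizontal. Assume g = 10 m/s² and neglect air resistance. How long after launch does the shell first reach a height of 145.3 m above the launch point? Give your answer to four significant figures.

v_y0 = 86.48 sin 70.32° = 81.429 m/s.
Set y = v_y0 t − ½ g t² = 145.3: 5.000 t² − 81.429 t + 145.3 = 0.
t = [81.429 ± √(6630.7 − 2906.0)] / 10 = (81.429 ± 61.030) / 10, giving t = 2.040 s or t = 14.25 s.
The shell is on the way up at the first time, so t = 2.040 s.

2.040 s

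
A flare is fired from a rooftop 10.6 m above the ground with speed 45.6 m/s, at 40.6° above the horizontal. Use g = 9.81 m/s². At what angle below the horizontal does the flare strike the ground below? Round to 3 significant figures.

43.6°

v_x = 45.6 cos 40.6° = 34.62 m/s.
At impact |v_y| = √(v_y0² + 2 g h) = √(29.68² + 2×9.81×10.6) = 33.00 m/s.
Angle below horizontal = arctan(|v_y| / v_x) = arctan(33.00 / 34.62) = 43.6°.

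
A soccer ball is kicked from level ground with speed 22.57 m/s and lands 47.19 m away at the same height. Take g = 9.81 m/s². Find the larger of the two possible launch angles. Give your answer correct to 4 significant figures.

Level-ground range: R = v₀² sin(2θ)/g ⇒ sin 2θ = R g / v₀² = 47.19×9.81/22.57² = 0.9088.
2θ = arcsin(0.9088) = 65.340° or 180° − 65.340° = 114.660°.
So θ = 32.67° or θ = 57.33°.

57.33°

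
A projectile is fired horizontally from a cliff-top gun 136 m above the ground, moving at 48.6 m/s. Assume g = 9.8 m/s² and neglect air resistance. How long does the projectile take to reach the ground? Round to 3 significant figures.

The horizontal speed doesn't affect the fall. With v_y0 = 0, h = ½ g t².
t = √(2 × 136 / 9.8) = √27.76 = 5.27 s.

5.27 s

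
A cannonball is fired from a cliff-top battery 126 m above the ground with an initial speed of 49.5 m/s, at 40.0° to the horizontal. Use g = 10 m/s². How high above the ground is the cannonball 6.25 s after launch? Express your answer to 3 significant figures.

v_y0 = 49.5 sin 40.0° = 31.82 m/s.
y(t) = 126 + v_y0 t − ½ g t² = 126 + 31.82×6.25 − ½×10×6.25² = 130 m.

130 m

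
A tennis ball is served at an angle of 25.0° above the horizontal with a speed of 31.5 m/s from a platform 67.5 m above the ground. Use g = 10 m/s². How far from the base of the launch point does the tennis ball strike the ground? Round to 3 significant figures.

Components: v_x = 31.5 cos 25.0° = 28.55 m/s, v_y = 31.5 sin 25.0° = 13.31 m/s.
Vertical: 0 = 67.5 + 13.31 t − ½(10) t² ⇒ 5.000 t² − 13.31 t − 67.5 = 0.
t = [13.31 + √(177.2 + 1350)] / 10.00 = 5.239 s.
Horizontal: R = v_x · t = 28.55 × 5.239 = 150 m.

150 m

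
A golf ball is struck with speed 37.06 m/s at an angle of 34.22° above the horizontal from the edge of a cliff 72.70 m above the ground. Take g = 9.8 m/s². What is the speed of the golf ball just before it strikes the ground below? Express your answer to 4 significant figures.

52.90 m/s

v_x = 37.06 cos 34.22° = 30.644 m/s is unchanged throughout.
For the vertical component, v_y² = v_y0² + 2 g h = (20.842)² + 2×9.8×72.70 = 1859.3, so |v_y| = 43.120 m/s.
Impact speed = √(v_x² + v_y²) = √(939.05 + 1859.3) = 52.90 m/s.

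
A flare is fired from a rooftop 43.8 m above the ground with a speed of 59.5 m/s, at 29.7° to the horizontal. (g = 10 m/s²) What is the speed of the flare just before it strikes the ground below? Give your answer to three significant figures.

66.5 m/s

v_x = 59.5 cos 29.7° = 51.68 m/s is unchanged throughout.
For the vertical component, v_y² = v_y0² + 2 g h = (29.48)² + 2×10×43.8 = 1745, so |v_y| = 41.77 m/s.
Impact speed = √(v_x² + v_y²) = √(2671 + 1745) = 66.5 m/s.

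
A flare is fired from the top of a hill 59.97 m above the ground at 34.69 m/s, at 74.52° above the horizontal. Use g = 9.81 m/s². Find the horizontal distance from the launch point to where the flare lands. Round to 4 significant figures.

Components: v_x = 34.69 cos 74.52° = 9.2588 m/s, v_y = 34.69 sin 74.52° = 33.432 m/s.
Vertical: 0 = 59.97 + 33.432 t − ½(9.81) t² ⇒ 4.905 t² − 33.432 t − 59.97 = 0.
t = [33.432 + √(1117.7 + 1176.6)] / 9.810 = 8.2906 s.
Horizontal: R = v_x · t = 9.2588 × 8.2906 = 76.76 m.

76.76 m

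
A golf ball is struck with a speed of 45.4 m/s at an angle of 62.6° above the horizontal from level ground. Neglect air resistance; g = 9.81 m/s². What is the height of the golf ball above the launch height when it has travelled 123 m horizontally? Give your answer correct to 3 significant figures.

v_x = 45.4 cos 62.6° = 20.89 m/s, v_y0 = 45.4 sin 62.6° = 40.31 m/s.
Time to reach x = 123 m: t = x / v_x = 123 / 20.89 = 5.888 s.
y = v_y0 t − ½ g t² = 40.31×5.888 − 4.905×5.888² = 67.3 m.

67.3 m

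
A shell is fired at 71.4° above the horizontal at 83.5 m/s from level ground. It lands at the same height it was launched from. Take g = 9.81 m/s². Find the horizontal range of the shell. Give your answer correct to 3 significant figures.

Components: v_x = 83.5 cos 71.4° = 26.63 m/s, v_y = 83.5 sin 71.4° = 79.14 m/s.
Time of flight (same landing height): t = 2 v_y / g = 2 × 79.14 / 9.81 = 16.13 s.
Range: R = v_x · t = 26.63 × 16.13 = 430 m.

430 m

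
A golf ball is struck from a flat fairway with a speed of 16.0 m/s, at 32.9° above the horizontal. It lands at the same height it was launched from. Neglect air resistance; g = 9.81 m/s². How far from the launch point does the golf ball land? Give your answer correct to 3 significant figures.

Components: v_x = 16.0 cos 32.9° = 13.43 m/s, v_y = 16.0 sin 32.9° = 8.691 m/s.
Time of flight (same landing height): t = 2 v_y / g = 2 × 8.691 / 9.81 = 1.772 s.
Range: R = v_x · t = 13.43 × 1.772 = 23.8 m.

23.8 m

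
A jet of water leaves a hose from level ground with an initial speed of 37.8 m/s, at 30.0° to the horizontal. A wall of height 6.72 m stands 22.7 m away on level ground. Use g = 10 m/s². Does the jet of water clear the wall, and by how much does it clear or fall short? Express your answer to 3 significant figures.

Yes — it clears the wall by 3.98 m.

v_x = 37.8 cos 30.0° = 32.74 m/s; v_y0 = 37.8 sin 30.0° = 18.90 m/s.
Time to reach the wall: t = 22.7 / 32.74 = 0.6933 s.
Height at that point: y = 18.90×0.6933 − 5.000×0.6933² = 10.70 m.
That is 10.70 − 6.72 = 3.98 m above the top of the wall, so the jet of water clears it.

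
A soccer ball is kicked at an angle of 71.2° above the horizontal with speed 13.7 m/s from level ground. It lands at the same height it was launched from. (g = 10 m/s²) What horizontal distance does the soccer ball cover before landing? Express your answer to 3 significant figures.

11.5 m

Components: v_x = 13.7 cos 71.2° = 4.415 m/s, v_y = 13.7 sin 71.2° = 12.97 m/s.
Time of flight (same landing height): t = 2 v_y / g = 2 × 12.97 / 10 = 2.594 s.
Range: R = v_x · t = 4.415 × 2.594 = 11.5 m.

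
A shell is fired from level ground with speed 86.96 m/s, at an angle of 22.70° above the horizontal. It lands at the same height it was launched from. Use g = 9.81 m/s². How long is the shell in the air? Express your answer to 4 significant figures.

6.842 s

Vertical component: v_y = 86.96 sin 22.70° = 33.558 m/s.
For a projectile landing at launch height, time of flight is t = 2 v_y / g = 2 × 33.558 / 9.81 = 6.842 s.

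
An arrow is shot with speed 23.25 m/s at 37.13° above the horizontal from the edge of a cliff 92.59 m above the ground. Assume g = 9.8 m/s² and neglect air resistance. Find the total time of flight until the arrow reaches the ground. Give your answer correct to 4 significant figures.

6.009 s

Vertical component: v_y = 23.25 sin 37.13° = 14.034 m/s.
Taking up as positive with launch at y = 92.59 m, landing at y = 0: 0 = 92.59 + 14.034 t − ½(9.8) t².
Solving 4.900 t² − 14.034 t − 92.59 = 0 gives t = [14.034 + √(14.034² + 4·4.900·92.59)] / 9.800 = 6.009 s.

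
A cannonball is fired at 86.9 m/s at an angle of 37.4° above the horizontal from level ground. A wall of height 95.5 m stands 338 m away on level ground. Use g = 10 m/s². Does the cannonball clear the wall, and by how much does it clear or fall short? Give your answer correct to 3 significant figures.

Yes — it clears the wall by 43.1 m.

v_x = 86.9 cos 37.4° = 69.03 m/s; v_y0 = 86.9 sin 37.4° = 52.78 m/s.
Time to reach the wall: t = 338 / 69.03 = 4.896 s.
Height at that point: y = 52.78×4.896 − 5.000×4.896² = 138.6 m.
That is 138.6 − 95.5 = 43.1 m above the top of the wall, so the cannonball clears it.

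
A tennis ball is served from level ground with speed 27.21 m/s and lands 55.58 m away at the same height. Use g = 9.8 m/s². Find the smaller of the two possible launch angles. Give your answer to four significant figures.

23.68°

Level-ground range: R = v₀² sin(2θ)/g ⇒ sin 2θ = R g / v₀² = 55.58×9.8/27.21² = 0.7357.
2θ = arcsin(0.7357) = 47.366° or 180° − 47.366° = 132.634°.
So θ = 23.68° or θ = 66.32°.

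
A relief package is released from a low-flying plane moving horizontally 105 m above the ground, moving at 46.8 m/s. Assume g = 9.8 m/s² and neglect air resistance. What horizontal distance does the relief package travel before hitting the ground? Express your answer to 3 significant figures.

217 m

Initial vertical velocity is zero, so the fall time comes from h = ½ g t²: t = √(2 × 105 / 9.8) = 4.629 s.
Horizontal motion is uniform at 46.8 m/s, so x = 46.8 × 4.629 = 217 m.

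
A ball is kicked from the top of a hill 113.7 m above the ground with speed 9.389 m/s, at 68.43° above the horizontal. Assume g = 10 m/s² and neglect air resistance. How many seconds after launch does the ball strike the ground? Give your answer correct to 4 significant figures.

5.721 s

Vertical component: v_y = 9.389 sin 68.43° = 8.7315 m/s.
Taking up as positive with launch at y = 113.7 m, landing at y = 0: 0 = 113.7 + 8.7315 t − ½(10) t².
Solving 5.000 t² − 8.7315 t − 113.7 = 0 gives t = [8.7315 + √(8.7315² + 4·5.000·113.7)] / 10.00 = 5.721 s.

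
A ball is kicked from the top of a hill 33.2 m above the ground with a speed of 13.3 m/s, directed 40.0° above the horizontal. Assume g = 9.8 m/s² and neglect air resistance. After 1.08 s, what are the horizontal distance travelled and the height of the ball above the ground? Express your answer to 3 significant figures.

v_x = 13.3 cos 40.0° = 10.19 m/s; v_y0 = 13.3 sin 40.0° = 8.549 m/s.
x = v_x t = 10.19 × 1.08 = 11.0 m.
y = 33.2 + v_y0 t − ½ g t² = 36.7 m.

x = 11.0 m, y = 36.7 m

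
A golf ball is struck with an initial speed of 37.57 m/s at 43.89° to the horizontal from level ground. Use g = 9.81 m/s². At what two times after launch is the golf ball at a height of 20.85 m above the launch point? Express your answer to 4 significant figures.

0.9822 s and 4.328 s

v_y0 = 37.57 sin 43.89° = 26.046 m/s.
Set y = v_y0 t − ½ g t² = 20.85: 4.905 t² − 26.046 t + 20.85 = 0.
t = [26.046 ± √(678.39 − 409.08)] / 9.81 = (26.046 ± 16.411) / 9.81, giving t = 0.9822 s or t = 4.328 s.
So the golf ball is at 20.85 m at t = 0.9822 s (rising) and t = 4.328 s (falling).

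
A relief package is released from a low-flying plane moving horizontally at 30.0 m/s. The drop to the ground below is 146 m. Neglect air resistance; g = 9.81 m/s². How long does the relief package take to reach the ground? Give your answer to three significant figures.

The horizontal speed doesn't affect the fall. With v_y0 = 0, h = ½ g t².
t = √(2 × 146 / 9.81) = √29.77 = 5.46 s.

5.46 s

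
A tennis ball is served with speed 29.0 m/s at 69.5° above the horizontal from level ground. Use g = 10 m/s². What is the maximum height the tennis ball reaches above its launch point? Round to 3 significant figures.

Vertical component of launch velocity: v_y = 29.0 sin 69.5° = 27.16 m/s.
At the highest point the vertical velocity is zero, so v_y² = 2 g h_max.
h_max = (27.16)² / (2 × 10) = 737.7 / 20.00 = 36.9 m.

36.9 m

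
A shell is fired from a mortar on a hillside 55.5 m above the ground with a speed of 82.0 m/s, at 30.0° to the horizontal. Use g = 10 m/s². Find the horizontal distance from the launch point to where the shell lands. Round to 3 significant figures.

666 m

Components: v_x = 82.0 cos 30.0° = 71.01 m/s, v_y = 82.0 sin 30.0° = 41.00 m/s.
Vertical: 0 = 55.5 + 41.00 t − ½(10) t² ⇒ 5.000 t² − 41.00 t − 55.5 = 0.
t = [41.00 + √(1681 + 1110)] / 10.00 = 9.383 s.
Horizontal: R = v_x · t = 71.01 × 9.383 = 666 m.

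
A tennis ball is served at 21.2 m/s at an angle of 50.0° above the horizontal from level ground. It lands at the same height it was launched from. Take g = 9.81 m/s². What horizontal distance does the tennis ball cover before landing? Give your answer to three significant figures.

For level ground, R = v₀² sin(2θ) / g.
sin(2 × 50.0°) = sin 100.0° = 0.9848.
R = (21.2)² × 0.9848 / 9.81 = 45.1 m.

45.1 m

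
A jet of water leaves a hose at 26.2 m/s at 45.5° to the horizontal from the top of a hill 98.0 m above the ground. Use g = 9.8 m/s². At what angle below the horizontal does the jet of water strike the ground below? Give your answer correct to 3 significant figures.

68.9°

v_x = 26.2 cos 45.5° = 18.36 m/s.
At impact |v_y| = √(v_y0² + 2 g h) = √(18.69² + 2×9.8×98.0) = 47.65 m/s.
Angle below horizontal = arctan(|v_y| / v_x) = arctan(47.65 / 18.36) = 68.9°.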